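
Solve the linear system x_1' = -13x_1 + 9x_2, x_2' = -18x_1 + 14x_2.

x_1(t) = -c_1e^(5t) - c_2e^(-4t), x_2(t) = -2c_1e^(5t) - c_2e^(-4t)

Coefficient matrix A = [[-13, 9], [-18, 14]].
Characteristic polynomial det(A - λI) = λ^2 - λ - 20 = 0.
Eigenvalues λ = 5, -4.
For λ=5: (A-λI) row 1 is [-18, 9], so an eigenvector is (-1, -2).
For λ=-4: (A-λI) row 1 is [-9, 9], so an eigenvector is (-1, -1).
General solution: c_1e^(5t)(-1,-2) + c_2e^(-4t)(-1,-1).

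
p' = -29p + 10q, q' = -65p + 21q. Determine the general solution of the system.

p(t) = C_1e^(-4t)sin(5t) - C_1e^(-4t)cos(5t) - C_2e^(-4t)sin(5t) - C_2e^(-4t)cos(5t), q(t) = 3C_1e^(-4t)sin(5t) - 2C_1e^(-4t)cos(5t) - 2C_2e^(-4t)sin(5t) - 3C_2e^(-4t)cos(5t)

Coefficient matrix A = [[-29, 10], [-65, 21]].
Characteristic polynomial det(A - λI) = λ^2 + 8λ + 41 = 0.
Eigenvalues λ = -4 ± 5i (complex conjugate pair).
For λ=-4+5i: an eigenvector is (-1,-2) - i(1,3) = (-1 - i, -2 - 3i).
A real fundamental pair from Re and Im of e^((-4+5i)t)v: X_1 = e^(-4t)(cos(5t)·(-1,-2) + sin(5t)·(1,3)), X_2 = e^(-4t)(sin(5t)·(-1,-2) - cos(5t)·(1,3)).
General solution: C_1X_1 + C_2X_2.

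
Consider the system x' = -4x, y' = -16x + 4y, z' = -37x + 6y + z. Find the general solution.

x(t) = C_2e^(-4t), y(t) = C_1e^(4t) + 2C_2e^(-4t), z(t) = 2C_1e^(4t) + 5C_2e^(-4t) + C_3e^(t)

Coefficient matrix A = [[-4, 0, 0], [-16, 4, 0], [-37, 6, 1]].
det(A - λI) = 0 gives eigenvalues λ = 4, -4, 1.
For λ=4: eigenvector (0,1,2).
For λ=-4: eigenvector (1,2,5).
For λ=1: eigenvector (0,0,1).
General solution: C_1e^(4t)(0,1,2) + C_2e^(-4t)(1,2,5) + C_3e^(t)(0,0,1).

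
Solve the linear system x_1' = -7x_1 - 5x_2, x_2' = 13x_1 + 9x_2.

x_1(t) = -2K_1e^(t)sin(t) - K_1e^(t)cos(t) - K_2e^(t)sin(t) + 2K_2e^(t)cos(t), x_2(t) = 3K_1e^(t)sin(t) + 2K_1e^(t)cos(t) + 2K_2e^(t)sin(t) - 3K_2e^(t)cos(t)

Coefficient matrix A = [[-7, -5], [13, 9]].
Characteristic polynomial det(A - λI) = λ^2 - 2λ + 2 = 0.
Eigenvalues λ = 1 ± i (complex conjugate pair).
For λ=1+i: an eigenvector is (-1,2) - i(-2,3) = (-1 + 2i, 2 - 3i).
A real fundamental pair from Re and Im of e^((1+i)t)v: X_1 = e^(t)(cos(t)·(-1,2) + sin(t)·(-2,3)), X_2 = e^(t)(sin(t)·(-1,2) - cos(t)·(-2,3)).
General solution: K_1X_1 + K_2X_2.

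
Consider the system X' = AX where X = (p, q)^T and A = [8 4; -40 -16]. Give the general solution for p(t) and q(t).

p(t) = -K_1e^(-4t)sin(4t) + K_2e^(-4t)cos(4t), q(t) = 3K_1e^(-4t)sin(4t) - K_1e^(-4t)cos(4t) - K_2e^(-4t)sin(4t) - 3K_2e^(-4t)cos(4t)

Coefficient matrix A = [[8, 4], [-40, -16]].
Characteristic polynomial det(A - λI) = λ^2 + 8λ + 32 = 0.
Eigenvalues λ = -4 ± 4i (complex conjugate pair).
For λ=-4+4i: an eigenvector is (0,-1) - i(-1,3) = (0 + i, -1 - 3i).
A real fundamental pair from Re and Im of e^((-4+4i)t)v: X_1 = e^(-4t)(cos(4t)·(0,-1) + sin(4t)·(-1,3)), X_2 = e^(-4t)(sin(4t)·(0,-1) - cos(4t)·(-1,3)).
General solution: K_1X_1 + K_2X_2.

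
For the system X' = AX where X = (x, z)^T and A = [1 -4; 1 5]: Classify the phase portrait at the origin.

unstable improper node

A = [[1,-4],[1,5]]; det(A-λI) = λ^2 - 6λ + 9.
repeated λ = 3 with a single eigenvector.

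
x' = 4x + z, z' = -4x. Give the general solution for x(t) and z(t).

Coefficient matrix A = [[4, 1], [-4, 0]].
Characteristic polynomial det(A - λI) = λ^2 - 4λ + 4 = 0.
Single eigenvalue λ = 2 with algebraic multiplicity 2.
Eigenvector v = (-1,2); generalized eigenvector w with (A-λI)w=v is (1,-3).
General solution: e^(2t)[c_1·v + c_2·(t·v + w)].

x(t) = -c_1e^(2t) - c_2te^(2t) + c_2e^(2t), z(t) = 2c_1e^(2t) + 2c_2te^(2t) - 3c_2e^(2t)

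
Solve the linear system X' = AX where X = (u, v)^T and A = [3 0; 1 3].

Coefficient matrix A = [[3, 0], [1, 3]].
Characteristic polynomial det(A - λI) = λ^2 - 6λ + 9 = 0.
Single eigenvalue λ = 3 with algebraic multiplicity 2.
Eigenvector v = (0,-1); generalized eigenvector w with (A-λI)w=v is (-1,2).
General solution: e^(3t)[c_1·v + c_2·(t·v + w)].

u(t) = -c_2e^(3t), v(t) = -c_1e^(3t) - c_2te^(3t) + 2c_2e^(3t)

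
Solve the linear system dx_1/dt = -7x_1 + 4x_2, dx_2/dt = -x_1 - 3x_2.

x_1(t) = 2C_1e^(-5t) + 2C_2te^(-5t) + C_2e^(-5t), x_2(t) = C_1e^(-5t) + C_2te^(-5t) + C_2e^(-5t)

Coefficient matrix A = [[-7, 4], [-1, -3]].
Characteristic polynomial det(A - λI) = λ^2 + 10λ + 25 = 0.
Single eigenvalue λ = -5 with algebraic multiplicity 2.
Eigenvector v = (2,1); generalized eigenvector w with (A-λI)w=v is (1,1).
General solution: e^(-5t)[C_1·v + C_2·(t·v + w)].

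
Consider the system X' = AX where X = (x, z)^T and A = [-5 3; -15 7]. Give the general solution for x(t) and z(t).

x(t) = C_1e^(t)cos(3t) + C_2e^(t)sin(3t), z(t) = -C_1e^(t)sin(3t) + 2C_1e^(t)cos(3t) + 2C_2e^(t)sin(3t) + C_2e^(t)cos(3t)

Coefficient matrix A = [[-5, 3], [-15, 7]].
Characteristic polynomial det(A - λI) = λ^2 - 2λ + 10 = 0.
Eigenvalues λ = 1 ± 3i (complex conjugate pair).
For λ=1+3i: an eigenvector is (1,2) - i(0,-1) = (1, 2 + i).
A real fundamental pair from Re and Im of e^((1+3i)t)v: X_1 = e^(t)(cos(3t)·(1,2) + sin(3t)·(0,-1)), X_2 = e^(t)(sin(3t)·(1,2) - cos(3t)·(0,-1)).
General solution: C_1X_1 + C_2X_2.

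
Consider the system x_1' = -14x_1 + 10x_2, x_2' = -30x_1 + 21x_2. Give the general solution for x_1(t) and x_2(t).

x_1(t) = C_1e^(6t) + 2C_2e^(t), x_2(t) = 2C_1e^(6t) + 3C_2e^(t)

Coefficient matrix A = [[-14, 10], [-30, 21]].
Characteristic polynomial det(A - λI) = λ^2 - 7λ + 6 = 0.
Eigenvalues λ = 6, 1.
For λ=6: (A-λI) row 1 is [-20, 10], so an eigenvector is (1, 2).
For λ=1: (A-λI) row 1 is [-15, 10], so an eigenvector is (2, 3).
General solution: C_1e^(6t)(1,2) + C_2e^(t)(2,3).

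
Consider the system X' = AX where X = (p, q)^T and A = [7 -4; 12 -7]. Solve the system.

p(t) = 2c_1e^(t) - c_2e^(-t), q(t) = 3c_1e^(t) - 2c_2e^(-t)

Coefficient matrix A = [[7, -4], [12, -7]].
Characteristic polynomial det(A - λI) = λ^2 - 1 = 0.
Eigenvalues λ = 1, -1.
For λ=1: (A-λI) row 1 is [6, -4], so an eigenvector is (2, 3).
For λ=-1: (A-λI) row 1 is [8, -4], so an eigenvector is (-1, -2).
General solution: c_1e^(t)(2,3) + c_2e^(-t)(-1,-2).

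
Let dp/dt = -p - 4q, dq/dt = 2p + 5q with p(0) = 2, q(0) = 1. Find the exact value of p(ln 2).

-20

A = [[-1,-4],[2,5]]; eigenvalues λ = 3, 1.
Eigenvectors: (1,-1) for λ=3, (2,-1) for λ=1.
From the initial condition, c_1 = -4, c_2 = 3.
p(ln 2) = (-4)(2^3)(1) + (3)(2^1)(2) = -20.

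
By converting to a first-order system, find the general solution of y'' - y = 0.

y(t) = K_1e^(t) + K_2e^(-t)

Let x_1 = y, x_2 = y'. Then x_1' = x_2 and x_2' = x_1.
A = [[0,1],[1,0]]; det(A-λI) = λ^2 - 1.
Eigenvalues λ = 1, -1 with eigenvectors (1,1), (1,-1).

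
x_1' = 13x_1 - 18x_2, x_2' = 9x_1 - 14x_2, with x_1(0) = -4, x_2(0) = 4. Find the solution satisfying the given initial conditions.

Coefficient matrix A = [[13, -18], [9, -14]].
Characteristic polynomial det(A - λI) = λ^2 + λ - 20 = 0.
Eigenvalues λ = -5, 4.
For λ=-5: (A-λI) row 1 is [18, -18], so an eigenvector is (1, 1).
For λ=4: (A-λI) row 1 is [9, -18], so an eigenvector is (-2, -1).
General solution: K_1e^(-5t)(1,1) + K_2e^(4t)(-2,-1).
Applying x_1(0)=-4, x_2(0)=4 gives K_1=12, K_2=8.

x_1(t) = -16e^(4t) + 12e^(-5t), x_2(t) = -8e^(4t) + 12e^(-5t)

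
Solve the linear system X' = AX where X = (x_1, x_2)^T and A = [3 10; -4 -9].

Coefficient matrix A = [[3, 10], [-4, -9]].
Characteristic polynomial det(A - λI) = λ^2 + 6λ + 13 = 0.
Eigenvalues λ = -3 ± 2i (complex conjugate pair).
For λ=-3+2i: an eigenvector is (1,-1) - i(-2,1) = (1 + 2i, -1 - i).
A real fundamental pair from Re and Im of e^((-3+2i)t)v: X_1 = e^(-3t)(cos(2t)·(1,-1) + sin(2t)·(-2,1)), X_2 = e^(-3t)(sin(2t)·(1,-1) - cos(2t)·(-2,1)).
General solution: c_1X_1 + c_2X_2.

x_1(t) = -2c_1e^(-3t)sin(2t) + c_1e^(-3t)cos(2t) + c_2e^(-3t)sin(2t) + 2c_2e^(-3t)cos(2t), x_2(t) = c_1e^(-3t)sin(2t) - c_1e^(-3t)cos(2t) - c_2e^(-3t)sin(2t) - c_2e^(-3t)cos(2t)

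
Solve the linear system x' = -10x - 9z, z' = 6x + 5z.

Coefficient matrix A = [[-10, -9], [6, 5]].
Characteristic polynomial det(A - λI) = λ^2 + 5λ + 4 = 0.
Eigenvalues λ = -4, -1.
For λ=-4: (A-λI) row 1 is [-6, -9], so an eigenvector is (-3, 2).
For λ=-1: (A-λI) row 1 is [-9, -9], so an eigenvector is (-1, 1).
General solution: C_1e^(-4t)(-3,2) + C_2e^(-t)(-1,1).

x(t) = -3C_1e^(-4t) - C_2e^(-t), z(t) = 2C_1e^(-4t) + C_2e^(-t)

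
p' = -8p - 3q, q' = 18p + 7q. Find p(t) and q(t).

Coefficient matrix A = [[-8, -3], [18, 7]].
Characteristic polynomial det(A - λI) = λ^2 + λ - 2 = 0.
Eigenvalues λ = -2, 1.
For λ=-2: (A-λI) row 1 is [-6, -3], so an eigenvector is (1, -2).
For λ=1: (A-λI) row 1 is [-9, -3], so an eigenvector is (-1, 3).
General solution: c_1e^(-2t)(1,-2) + c_2e^(t)(-1,3).

p(t) = c_1e^(-2t) - c_2e^(t), q(t) = -2c_1e^(-2t) + 3c_2e^(t)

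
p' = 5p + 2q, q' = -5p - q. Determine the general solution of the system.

Coefficient matrix A = [[5, 2], [-5, -1]].
Characteristic polynomial det(A - λI) = λ^2 - 4λ + 5 = 0.
Eigenvalues λ = 2 ± i (complex conjugate pair).
For λ=2+i: an eigenvector is (1,-2) - i(-1,1) = (1 + i, -2 - i).
A real fundamental pair from Re and Im of e^((2+i)t)v: X_1 = e^(2t)(cos(t)·(1,-2) + sin(t)·(-1,1)), X_2 = e^(2t)(sin(t)·(1,-2) - cos(t)·(-1,1)).
General solution: K_1X_1 + K_2X_2.

p(t) = -K_1e^(2t)sin(t) + K_1e^(2t)cos(t) + K_2e^(2t)sin(t) + K_2e^(2t)cos(t), q(t) = K_1e^(2t)sin(t) - 2K_1e^(2t)cos(t) - 2K_2e^(2t)sin(t) - K_2e^(2t)cos(t)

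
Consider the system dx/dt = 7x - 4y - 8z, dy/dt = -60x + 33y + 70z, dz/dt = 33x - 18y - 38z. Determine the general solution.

Coefficient matrix A = [[7, -4, -8], [-60, 33, 70], [33, -18, -38]].
det(A - λI) = 0 gives eigenvalues λ = 3, 1, -2.
For λ=3: eigenvector (1,-5,3).
For λ=1: eigenvector (2,-5,4).
For λ=-2: eigenvector (0,-2,1).
General solution: C_1e^(3t)(1,-5,3) + C_2e^(t)(2,-5,4) + C_3e^(-2t)(0,-2,1).

x(t) = C_1e^(3t) + 2C_2e^(t), y(t) = -5C_1e^(3t) - 5C_2e^(t) - 2C_3e^(-2t), z(t) = 3C_1e^(3t) + 4C_2e^(t) + C_3e^(-2t)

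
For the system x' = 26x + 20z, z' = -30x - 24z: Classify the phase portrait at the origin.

saddle

A = [[26,20],[-30,-24]]; det(A-λI) = λ^2 - 2λ - 24.
λ = -4, 6: opposite signs.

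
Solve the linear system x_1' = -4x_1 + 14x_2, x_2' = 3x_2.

x_1(t) = 2c_1e^(3t) - c_2e^(-4t), x_2(t) = c_1e^(3t)

Coefficient matrix A = [[-4, 14], [0, 3]].
Characteristic polynomial det(A - λI) = λ^2 + λ - 12 = 0.
Eigenvalues λ = 3, -4.
For λ=3: (A-λI) row 1 is [-7, 14], so an eigenvector is (2, 1).
For λ=-4: (A-λI) row 1 is [0, 14], so an eigenvector is (-1, 0).
General solution: c_1e^(3t)(2,1) + c_2e^(-4t)(-1,0).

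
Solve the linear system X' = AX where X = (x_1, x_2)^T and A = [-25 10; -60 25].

x_1(t) = -K_1e^(5t) + K_2e^(-5t), x_2(t) = -3K_1e^(5t) + 2K_2e^(-5t)

Coefficient matrix A = [[-25, 10], [-60, 25]].
Characteristic polynomial det(A - λI) = λ^2 - 25 = 0.
Eigenvalues λ = 5, -5.
For λ=5: (A-λI) row 1 is [-30, 10], so an eigenvector is (-1, -3).
For λ=-5: (A-λI) row 1 is [-20, 10], so an eigenvector is (1, 2).
General solution: K_1e^(5t)(-1,-3) + K_2e^(-5t)(1,2).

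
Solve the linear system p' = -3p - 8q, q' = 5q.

Coefficient matrix A = [[-3, -8], [0, 5]].
Characteristic polynomial det(A - λI) = λ^2 - 2λ - 15 = 0.
Eigenvalues λ = 5, -3.
For λ=5: (A-λI) row 1 is [-8, -8], so an eigenvector is (1, -1).
For λ=-3: (A-λI) row 1 is [0, -8], so an eigenvector is (-1, 0).
General solution: c_1e^(5t)(1,-1) + c_2e^(-3t)(-1,0).

p(t) = c_1e^(5t) - c_2e^(-3t), q(t) = -c_1e^(5t)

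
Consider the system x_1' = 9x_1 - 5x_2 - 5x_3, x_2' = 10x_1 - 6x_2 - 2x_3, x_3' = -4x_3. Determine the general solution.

Coefficient matrix A = [[9, -5, -5], [10, -6, -2], [0, 0, -4]].
det(A - λI) = 0 gives eigenvalues λ = -1, 4, -4.
For λ=-1: eigenvector (1,2,0).
For λ=4: eigenvector (-1,-1,0).
For λ=-4: eigenvector (0,-1,1).
General solution: K_1e^(-t)(1,2,0) + K_2e^(4t)(-1,-1,0) + K_3e^(-4t)(0,-1,1).

x_1(t) = K_1e^(-t) - K_2e^(4t), x_2(t) = 2K_1e^(-t) - K_2e^(4t) - K_3e^(-4t), x_3(t) = K_3e^(-4t)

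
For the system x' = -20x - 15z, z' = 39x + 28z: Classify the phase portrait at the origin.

unstable spiral

A = [[-20,-15],[39,28]]; det(A-λI) = λ^2 - 8λ + 25.
λ = 4 ± 3i: positive real part.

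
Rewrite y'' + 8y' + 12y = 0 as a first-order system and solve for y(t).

y(t) = C_1e^(-2t) + C_2e^(-6t)

Let x_1 = y, x_2 = y'. Then x_1' = x_2 and x_2' = -12x_1 - 8x_2.
A = [[0,1],[-12,-8]]; det(A-λI) = λ^2 + 8λ + 12.
Eigenvalues λ = -2, -6 with eigenvectors (1,-2), (1,-6).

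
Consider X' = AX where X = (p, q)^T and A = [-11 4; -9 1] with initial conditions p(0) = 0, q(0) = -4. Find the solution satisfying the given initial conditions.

p(t) = -16te^(-5t), q(t) = -24te^(-5t) - 4e^(-5t)

Coefficient matrix A = [[-11, 4], [-9, 1]].
Characteristic polynomial det(A - λI) = λ^2 + 10λ + 25 = 0.
Single eigenvalue λ = -5 with algebraic multiplicity 2.
Eigenvector v = (-2,-3); generalized eigenvector w with (A-λI)w=v is (-1,-2).
General solution: e^(-5t)[C_1·v + C_2·(t·v + w)].
Applying p(0)=0, q(0)=-4 gives C_1=-4, C_2=8.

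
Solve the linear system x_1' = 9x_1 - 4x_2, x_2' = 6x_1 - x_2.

x_1(t) = -K_1e^(5t) + 2K_2e^(3t), x_2(t) = -K_1e^(5t) + 3K_2e^(3t)

Coefficient matrix A = [[9, -4], [6, -1]].
Characteristic polynomial det(A - λI) = λ^2 - 8λ + 15 = 0.
Eigenvalues λ = 5, 3.
For λ=5: (A-λI) row 1 is [4, -4], so an eigenvector is (-1, -1).
For λ=3: (A-λI) row 1 is [6, -4], so an eigenvector is (2, 3).
General solution: K_1e^(5t)(-1,-1) + K_2e^(3t)(2,3).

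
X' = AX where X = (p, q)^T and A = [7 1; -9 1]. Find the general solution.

Coefficient matrix A = [[7, 1], [-9, 1]].
Characteristic polynomial det(A - λI) = λ^2 - 8λ + 16 = 0.
Single eigenvalue λ = 4 with algebraic multiplicity 2.
Eigenvector v = (-1,3); generalized eigenvector w with (A-λI)w=v is (-1,2).
General solution: e^(4t)[c_1·v + c_2·(t·v + w)].

p(t) = -c_1e^(4t) - c_2te^(4t) - c_2e^(4t), q(t) = 3c_1e^(4t) + 3c_2te^(4t) + 2c_2e^(4t)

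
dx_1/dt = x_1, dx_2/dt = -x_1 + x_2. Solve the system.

Coefficient matrix A = [[1, 0], [-1, 1]].
Characteristic polynomial det(A - λI) = λ^2 - 2λ + 1 = 0.
Single eigenvalue λ = 1 with algebraic multiplicity 2.
Eigenvector v = (0,1); generalized eigenvector w with (A-λI)w=v is (-1,-1).
General solution: e^(t)[c_1·v + c_2·(t·v + w)].

x_1(t) = -c_2e^(t), x_2(t) = c_1e^(t) + c_2te^(t) - c_2e^(t)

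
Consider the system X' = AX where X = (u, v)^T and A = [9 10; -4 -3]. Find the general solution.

Coefficient matrix A = [[9, 10], [-4, -3]].
Characteristic polynomial det(A - λI) = λ^2 - 6λ + 13 = 0.
Eigenvalues λ = 3 ± 2i (complex conjugate pair).
For λ=3+2i: an eigenvector is (-2,1) - i(-1,1) = (-2 + i, 1 - i).
A real fundamental pair from Re and Im of e^((3+2i)t)v: X_1 = e^(3t)(cos(2t)·(-2,1) + sin(2t)·(-1,1)), X_2 = e^(3t)(sin(2t)·(-2,1) - cos(2t)·(-1,1)).
General solution: c_1X_1 + c_2X_2.

u(t) = -c_1e^(3t)sin(2t) - 2c_1e^(3t)cos(2t) - 2c_2e^(3t)sin(2t) + c_2e^(3t)cos(2t), v(t) = c_1e^(3t)sin(2t) + c_1e^(3t)cos(2t) + c_2e^(3t)sin(2t) - c_2e^(3t)cos(2t)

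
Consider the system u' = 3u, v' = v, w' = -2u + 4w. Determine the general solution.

Coefficient matrix A = [[3, 0, 0], [0, 1, 0], [-2, 0, 4]].
det(A - λI) = 0 gives eigenvalues λ = 3, 1, 4.
For λ=3: eigenvector (1,0,2).
For λ=1: eigenvector (0,1,0).
For λ=4: eigenvector (0,0,1).
General solution: c_1e^(3t)(1,0,2) + c_2e^(t)(0,1,0) + c_3e^(4t)(0,0,1).

u(t) = c_1e^(3t), v(t) = c_2e^(t), w(t) = 2c_1e^(3t) + c_3e^(4t)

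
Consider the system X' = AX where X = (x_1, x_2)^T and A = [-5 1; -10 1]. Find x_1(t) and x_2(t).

Coefficient matrix A = [[-5, 1], [-10, 1]].
Characteristic polynomial det(A - λI) = λ^2 + 4λ + 5 = 0.
Eigenvalues λ = -2 ± i (complex conjugate pair).
For λ=-2+i: an eigenvector is (-1,-3) - i(0,1) = (-1, -3 - i).
A real fundamental pair from Re and Im of e^((-2+i)t)v: X_1 = e^(-2t)(cos(t)·(-1,-3) + sin(t)·(0,1)), X_2 = e^(-2t)(sin(t)·(-1,-3) - cos(t)·(0,1)).
General solution: C_1X_1 + C_2X_2.

x_1(t) = -C_1e^(-2t)cos(t) - C_2e^(-2t)sin(t), x_2(t) = C_1e^(-2t)sin(t) - 3C_1e^(-2t)cos(t) - 3C_2e^(-2t)sin(t) - C_2e^(-2t)cos(t)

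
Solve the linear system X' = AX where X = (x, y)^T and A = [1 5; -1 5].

Coefficient matrix A = [[1, 5], [-1, 5]].
Characteristic polynomial det(A - λI) = λ^2 - 6λ + 10 = 0.
Eigenvalues λ = 3 ± i (complex conjugate pair).
For λ=3+i: an eigenvector is (-1,0) - i(2,1) = (-1 - 2i, 0 - i).
A real fundamental pair from Re and Im of e^((3+i)t)v: X_1 = e^(3t)(cos(t)·(-1,0) + sin(t)·(2,1)), X_2 = e^(3t)(sin(t)·(-1,0) - cos(t)·(2,1)).
General solution: C_1X_1 + C_2X_2.

x(t) = 2C_1e^(3t)sin(t) - C_1e^(3t)cos(t) - C_2e^(3t)sin(t) - 2C_2e^(3t)cos(t), y(t) = C_1e^(3t)sin(t) - C_2e^(3t)cos(t)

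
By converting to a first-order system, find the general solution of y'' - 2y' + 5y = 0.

y(t) = C_1e^(t)cos(2t) + C_2e^(t)sin(2t)

Let x_1 = y, x_2 = y'. Then x_1' = x_2 and x_2' = -5x_1 + 2x_2.
A = [[0,1],[-5,2]]; det(A-λI) = λ^2 - 2λ + 5.
Eigenvalues λ = 1 ± 2i.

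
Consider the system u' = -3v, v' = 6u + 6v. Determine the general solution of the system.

u(t) = c_1e^(3t)sin(3t) - c_2e^(3t)cos(3t), v(t) = -c_1e^(3t)sin(3t) - c_1e^(3t)cos(3t) - c_2e^(3t)sin(3t) + c_2e^(3t)cos(3t)

Coefficient matrix A = [[0, -3], [6, 6]].
Characteristic polynomial det(A - λI) = λ^2 - 6λ + 18 = 0.
Eigenvalues λ = 3 ± 3i (complex conjugate pair).
For λ=3+3i: an eigenvector is (0,-1) - i(1,-1) = (0 - i, -1 + i).
A real fundamental pair from Re and Im of e^((3+3i)t)v: X_1 = e^(3t)(cos(3t)·(0,-1) + sin(3t)·(1,-1)), X_2 = e^(3t)(sin(3t)·(0,-1) - cos(3t)·(1,-1)).
General solution: c_1X_1 + c_2X_2.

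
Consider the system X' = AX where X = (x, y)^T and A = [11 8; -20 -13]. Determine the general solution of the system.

x(t) = K_1e^(-t)sin(4t) - K_1e^(-t)cos(4t) - K_2e^(-t)sin(4t) - K_2e^(-t)cos(4t), y(t) = -K_1e^(-t)sin(4t) + 2K_1e^(-t)cos(4t) + 2K_2e^(-t)sin(4t) + K_2e^(-t)cos(4t)

Coefficient matrix A = [[11, 8], [-20, -13]].
Characteristic polynomial det(A - λI) = λ^2 + 2λ + 17 = 0.
Eigenvalues λ = -1 ± 4i (complex conjugate pair).
For λ=-1+4i: an eigenvector is (-1,2) - i(1,-1) = (-1 - i, 2 + i).
A real fundamental pair from Re and Im of e^((-1+4i)t)v: X_1 = e^(-t)(cos(4t)·(-1,2) + sin(4t)·(1,-1)), X_2 = e^(-t)(sin(4t)·(-1,2) - cos(4t)·(1,-1)).
General solution: K_1X_1 + K_2X_2.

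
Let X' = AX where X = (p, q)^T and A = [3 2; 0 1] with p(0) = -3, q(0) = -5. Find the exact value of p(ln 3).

A = [[3,2],[0,1]]; eigenvalues λ = 3, 1.
Eigenvectors: (-1,0) for λ=3, (-1,1) for λ=1.
From the initial condition, c_1 = 8, c_2 = -5.
p(ln 3) = (8)(3^3)(-1) + (-5)(3^1)(-1) = -201.

-201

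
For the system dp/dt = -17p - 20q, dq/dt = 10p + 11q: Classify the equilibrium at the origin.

A = [[-17,-20],[10,11]]; det(A-λI) = λ^2 + 6λ + 13.
λ = -3 ± 2i: negative real part.

stable spiral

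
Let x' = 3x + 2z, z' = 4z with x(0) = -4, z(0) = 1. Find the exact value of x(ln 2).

-16

A = [[3,2],[0,4]]; eigenvalues λ = 4, 3.
Eigenvectors: (-2,-1) for λ=4, (-1,0) for λ=3.
From the initial condition, c_1 = -1, c_2 = 6.
x(ln 2) = (-1)(2^4)(-2) + (6)(2^3)(-1) = -16.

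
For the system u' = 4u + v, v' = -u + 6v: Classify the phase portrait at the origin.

unstable improper node

A = [[4,1],[-1,6]]; det(A-λI) = λ^2 - 10λ + 25.
repeated λ = 5 with a single eigenvector.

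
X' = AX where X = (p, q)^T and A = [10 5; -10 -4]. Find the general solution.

p(t) = -2c_1e^(3t)sin(t) - c_1e^(3t)cos(t) - c_2e^(3t)sin(t) + 2c_2e^(3t)cos(t), q(t) = 3c_1e^(3t)sin(t) + c_1e^(3t)cos(t) + c_2e^(3t)sin(t) - 3c_2e^(3t)cos(t)

Coefficient matrix A = [[10, 5], [-10, -4]].
Characteristic polynomial det(A - λI) = λ^2 - 6λ + 10 = 0.
Eigenvalues λ = 3 ± i (complex conjugate pair).
For λ=3+i: an eigenvector is (-1,1) - i(-2,3) = (-1 + 2i, 1 - 3i).
A real fundamental pair from Re and Im of e^((3+i)t)v: X_1 = e^(3t)(cos(t)·(-1,1) + sin(t)·(-2,3)), X_2 = e^(3t)(sin(t)·(-1,1) - cos(t)·(-2,3)).
General solution: c_1X_1 + c_2X_2.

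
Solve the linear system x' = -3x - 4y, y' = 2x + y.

x(t) = -c_1e^(-t)sin(2t) - c_1e^(-t)cos(2t) - c_2e^(-t)sin(2t) + c_2e^(-t)cos(2t), y(t) = c_1e^(-t)cos(2t) + c_2e^(-t)sin(2t)

Coefficient matrix A = [[-3, -4], [2, 1]].
Characteristic polynomial det(A - λI) = λ^2 + 2λ + 5 = 0.
Eigenvalues λ = -1 ± 2i (complex conjugate pair).
For λ=-1+2i: an eigenvector is (-1,1) - i(-1,0) = (-1 + i, 1).
A real fundamental pair from Re and Im of e^((-1+2i)t)v: X_1 = e^(-t)(cos(2t)·(-1,1) + sin(2t)·(-1,0)), X_2 = e^(-t)(sin(2t)·(-1,1) - cos(2t)·(-1,0)).
General solution: c_1X_1 + c_2X_2.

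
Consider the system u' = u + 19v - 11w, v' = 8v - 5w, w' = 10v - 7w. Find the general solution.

Coefficient matrix A = [[1, 19, -11], [0, 8, -5], [0, 10, -7]].
det(A - λI) = 0 gives eigenvalues λ = 1, 3, -2.
For λ=1: eigenvector (1,0,0).
For λ=3: eigenvector (-4,-1,-1).
For λ=-2: eigenvector (1,1,2).
General solution: K_1e^(t)(1,0,0) + K_2e^(3t)(-4,-1,-1) + K_3e^(-2t)(1,1,2).

u(t) = K_1e^(t) - 4K_2e^(3t) + K_3e^(-2t), v(t) = -K_2e^(3t) + K_3e^(-2t), w(t) = -K_2e^(3t) + 2K_3e^(-2t)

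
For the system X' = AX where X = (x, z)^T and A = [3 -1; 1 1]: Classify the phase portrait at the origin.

unstable improper node

A = [[3,-1],[1,1]]; det(A-λI) = λ^2 - 4λ + 4.
repeated λ = 2 with a single eigenvector.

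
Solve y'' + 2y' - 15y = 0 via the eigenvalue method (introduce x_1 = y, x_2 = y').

Let x_1 = y, x_2 = y'. Then x_1' = x_2 and x_2' = 15x_1 - 2x_2.
A = [[0,1],[15,-2]]; det(A-λI) = λ^2 + 2λ - 15.
Eigenvalues λ = -5, 3 with eigenvectors (1,-5), (1,3).

y(t) = c_1e^(-5t) + c_2e^(3t)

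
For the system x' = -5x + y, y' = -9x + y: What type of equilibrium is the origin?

A = [[-5,1],[-9,1]]; det(A-λI) = λ^2 + 4λ + 4.
repeated λ = -2 with a single eigenvector.

stable improper node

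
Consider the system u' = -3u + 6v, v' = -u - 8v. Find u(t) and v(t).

Coefficient matrix A = [[-3, 6], [-1, -8]].
Characteristic polynomial det(A - λI) = λ^2 + 11λ + 30 = 0.
Eigenvalues λ = -5, -6.
For λ=-5: (A-λI) row 1 is [2, 6], so an eigenvector is (3, -1).
For λ=-6: (A-λI) row 1 is [3, 6], so an eigenvector is (-2, 1).
General solution: C_1e^(-5t)(3,-1) + C_2e^(-6t)(-2,1).

u(t) = 3C_1e^(-5t) - 2C_2e^(-6t), v(t) = -C_1e^(-5t) + C_2e^(-6t)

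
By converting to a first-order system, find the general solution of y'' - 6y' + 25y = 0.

Let x_1 = y, x_2 = y'. Then x_1' = x_2 and x_2' = -25x_1 + 6x_2.
A = [[0,1],[-25,6]]; det(A-λI) = λ^2 - 6λ + 25.
Eigenvalues λ = 3 ± 4i.

y(t) = K_1e^(3t)cos(4t) + K_2e^(3t)sin(4t)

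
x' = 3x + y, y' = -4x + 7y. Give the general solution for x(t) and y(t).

Coefficient matrix A = [[3, 1], [-4, 7]].
Characteristic polynomial det(A - λI) = λ^2 - 10λ + 25 = 0.
Single eigenvalue λ = 5 with algebraic multiplicity 2.
Eigenvector v = (-1,-2); generalized eigenvector w with (A-λI)w=v is (0,-1).
General solution: e^(5t)[C_1·v + C_2·(t·v + w)].

x(t) = -C_1e^(5t) - C_2te^(5t), y(t) = -2C_1e^(5t) - 2C_2te^(5t) - C_2e^(5t)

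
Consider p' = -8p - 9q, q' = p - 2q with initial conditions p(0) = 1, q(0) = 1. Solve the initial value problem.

Coefficient matrix A = [[-8, -9], [1, -2]].
Characteristic polynomial det(A - λI) = λ^2 + 10λ + 25 = 0.
Single eigenvalue λ = -5 with algebraic multiplicity 2.
Eigenvector v = (-3,1); generalized eigenvector w with (A-λI)w=v is (-2,1).
General solution: e^(-5t)[c_1·v + c_2·(t·v + w)].
Applying p(0)=1, q(0)=1 gives c_1=-3, c_2=4.

p(t) = -12te^(-5t) + e^(-5t), q(t) = 4te^(-5t) + e^(-5t)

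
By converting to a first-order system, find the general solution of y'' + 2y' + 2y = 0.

y(t) = C_1e^(-t)cos(t) + C_2e^(-t)sin(t)

Let x_1 = y, x_2 = y'. Then x_1' = x_2 and x_2' = -2x_1 - 2x_2.
A = [[0,1],[-2,-2]]; det(A-λI) = λ^2 + 2λ + 2.
Eigenvalues λ = -1 ± i.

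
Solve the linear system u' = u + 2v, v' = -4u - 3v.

u(t) = K_1e^(-t)sin(2t) - K_2e^(-t)cos(2t), v(t) = -K_1e^(-t)sin(2t) + K_1e^(-t)cos(2t) + K_2e^(-t)sin(2t) + K_2e^(-t)cos(2t)

Coefficient matrix A = [[1, 2], [-4, -3]].
Characteristic polynomial det(A - λI) = λ^2 + 2λ + 5 = 0.
Eigenvalues λ = -1 ± 2i (complex conjugate pair).
For λ=-1+2i: an eigenvector is (0,1) - i(1,-1) = (0 - i, 1 + i).
A real fundamental pair from Re and Im of e^((-1+2i)t)v: X_1 = e^(-t)(cos(2t)·(0,1) + sin(2t)·(1,-1)), X_2 = e^(-t)(sin(2t)·(0,1) - cos(2t)·(1,-1)).
General solution: K_1X_1 + K_2X_2.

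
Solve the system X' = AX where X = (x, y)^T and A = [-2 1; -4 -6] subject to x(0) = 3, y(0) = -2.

x(t) = 4te^(-4t) + 3e^(-4t), y(t) = -8te^(-4t) - 2e^(-4t)

Coefficient matrix A = [[-2, 1], [-4, -6]].
Characteristic polynomial det(A - λI) = λ^2 + 8λ + 16 = 0.
Single eigenvalue λ = -4 with algebraic multiplicity 2.
Eigenvector v = (-1,2); generalized eigenvector w with (A-λI)w=v is (-2,3).
General solution: e^(-4t)[c_1·v + c_2·(t·v + w)].
Applying x(0)=3, y(0)=-2 gives c_1=5, c_2=-4.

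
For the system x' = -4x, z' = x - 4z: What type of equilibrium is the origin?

A = [[-4,0],[1,-4]]; det(A-λI) = λ^2 + 8λ + 16.
repeated λ = -4 with a single eigenvector.

stable improper node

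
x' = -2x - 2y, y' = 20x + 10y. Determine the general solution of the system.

Coefficient matrix A = [[-2, -2], [20, 10]].
Characteristic polynomial det(A - λI) = λ^2 - 8λ + 20 = 0.
Eigenvalues λ = 4 ± 2i (complex conjugate pair).
For λ=4+2i: an eigenvector is (-1,3) - i(0,-1) = (-1, 3 + i).
A real fundamental pair from Re and Im of e^((4+2i)t)v: X_1 = e^(4t)(cos(2t)·(-1,3) + sin(2t)·(0,-1)), X_2 = e^(4t)(sin(2t)·(-1,3) - cos(2t)·(0,-1)).
General solution: C_1X_1 + C_2X_2.

x(t) = -C_1e^(4t)cos(2t) - C_2e^(4t)sin(2t), y(t) = -C_1e^(4t)sin(2t) + 3C_1e^(4t)cos(2t) + 3C_2e^(4t)sin(2t) + C_2e^(4t)cos(2t)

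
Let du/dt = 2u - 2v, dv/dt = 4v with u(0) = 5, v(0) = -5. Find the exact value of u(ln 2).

A = [[2,-2],[0,4]]; eigenvalues λ = 4, 2.
Eigenvectors: (1,-1) for λ=4, (1,0) for λ=2.
From the initial condition, c_1 = 5, c_2 = 0.
u(ln 2) = (5)(2^4)(1) + (0)(2^2)(1) = 80.

80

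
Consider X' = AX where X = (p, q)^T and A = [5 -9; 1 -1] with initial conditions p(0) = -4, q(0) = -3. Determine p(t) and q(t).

Coefficient matrix A = [[5, -9], [1, -1]].
Characteristic polynomial det(A - λI) = λ^2 - 4λ + 4 = 0.
Single eigenvalue λ = 2 with algebraic multiplicity 2.
Eigenvector v = (-3,-1); generalized eigenvector w with (A-λI)w=v is (2,1).
General solution: e^(2t)[c_1·v + c_2·(t·v + w)].
Applying p(0)=-4, q(0)=-3 gives c_1=-2, c_2=-5.

p(t) = 15te^(2t) - 4e^(2t), q(t) = 5te^(2t) - 3e^(2t)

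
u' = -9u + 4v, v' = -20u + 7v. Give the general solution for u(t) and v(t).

u(t) = -c_1e^(-t)sin(4t) + c_2e^(-t)cos(4t), v(t) = -2c_1e^(-t)sin(4t) - c_1e^(-t)cos(4t) - c_2e^(-t)sin(4t) + 2c_2e^(-t)cos(4t)

Coefficient matrix A = [[-9, 4], [-20, 7]].
Characteristic polynomial det(A - λI) = λ^2 + 2λ + 17 = 0.
Eigenvalues λ = -1 ± 4i (complex conjugate pair).
For λ=-1+4i: an eigenvector is (0,-1) - i(-1,-2) = (0 + i, -1 + 2i).
A real fundamental pair from Re and Im of e^((-1+4i)t)v: X_1 = e^(-t)(cos(4t)·(0,-1) + sin(4t)·(-1,-2)), X_2 = e^(-t)(sin(4t)·(0,-1) - cos(4t)·(-1,-2)).
General solution: c_1X_1 + c_2X_2.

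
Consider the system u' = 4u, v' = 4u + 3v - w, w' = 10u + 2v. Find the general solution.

u(t) = C_1e^(4t), v(t) = C_1e^(4t) + C_2e^(t) - C_3e^(2t), w(t) = 3C_1e^(4t) + 2C_2e^(t) - C_3e^(2t)

Coefficient matrix A = [[4, 0, 0], [4, 3, -1], [10, 2, 0]].
det(A - λI) = 0 gives eigenvalues λ = 4, 1, 2.
For λ=4: eigenvector (1,1,3).
For λ=1: eigenvector (0,1,2).
For λ=2: eigenvector (0,-1,-1).
General solution: C_1e^(4t)(1,1,3) + C_2e^(t)(0,1,2) + C_3e^(2t)(0,-1,-1).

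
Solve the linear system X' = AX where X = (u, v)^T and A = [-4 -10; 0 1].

u(t) = 2C_1e^(t) - C_2e^(-4t), v(t) = -C_1e^(t)

Coefficient matrix A = [[-4, -10], [0, 1]].
Characteristic polynomial det(A - λI) = λ^2 + 3λ - 4 = 0.
Eigenvalues λ = 1, -4.
For λ=1: (A-λI) row 1 is [-5, -10], so an eigenvector is (2, -1).
For λ=-4: (A-λI) row 1 is [0, -10], so an eigenvector is (-1, 0).
General solution: C_1e^(t)(2,-1) + C_2e^(-4t)(-1,0).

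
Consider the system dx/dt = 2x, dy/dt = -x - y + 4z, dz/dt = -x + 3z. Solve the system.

Coefficient matrix A = [[2, 0, 0], [-1, -1, 4], [-1, 0, 3]].
det(A - λI) = 0 gives eigenvalues λ = -1, 2, 3.
For λ=-1: eigenvector (0,1,0).
For λ=2: eigenvector (1,1,1).
For λ=3: eigenvector (0,1,1).
General solution: C_1e^(-t)(0,1,0) + C_2e^(2t)(1,1,1) + C_3e^(3t)(0,1,1).

x(t) = C_2e^(2t), y(t) = C_1e^(-t) + C_2e^(2t) + C_3e^(3t), z(t) = C_2e^(2t) + C_3e^(3t)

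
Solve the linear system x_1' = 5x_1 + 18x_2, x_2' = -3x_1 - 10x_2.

Coefficient matrix A = [[5, 18], [-3, -10]].
Characteristic polynomial det(A - λI) = λ^2 + 5λ + 4 = 0.
Eigenvalues λ = -1, -4.
For λ=-1: (A-λI) row 1 is [6, 18], so an eigenvector is (-3, 1).
For λ=-4: (A-λI) row 1 is [9, 18], so an eigenvector is (2, -1).
General solution: C_1e^(-t)(-3,1) + C_2e^(-4t)(2,-1).

x_1(t) = -3C_1e^(-t) + 2C_2e^(-4t), x_2(t) = C_1e^(-t) - C_2e^(-4t)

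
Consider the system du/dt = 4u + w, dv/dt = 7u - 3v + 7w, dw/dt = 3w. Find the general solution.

u(t) = C_2e^(4t) - C_3e^(3t), v(t) = -C_1e^(-3t) + C_2e^(4t), w(t) = C_3e^(3t)

Coefficient matrix A = [[4, 0, 1], [7, -3, 7], [0, 0, 3]].
det(A - λI) = 0 gives eigenvalues λ = -3, 4, 3.
For λ=-3: eigenvector (0,-1,0).
For λ=4: eigenvector (1,1,0).
For λ=3: eigenvector (-1,0,1).
General solution: C_1e^(-3t)(0,-1,0) + C_2e^(4t)(1,1,0) + C_3e^(3t)(-1,0,1).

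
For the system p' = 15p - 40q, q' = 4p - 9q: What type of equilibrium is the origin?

A = [[15,-40],[4,-9]]; det(A-λI) = λ^2 - 6λ + 25.
λ = 3 ± 4i: positive real part.

unstable spiral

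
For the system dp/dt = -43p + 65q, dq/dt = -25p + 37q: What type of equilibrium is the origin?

A = [[-43,65],[-25,37]]; det(A-λI) = λ^2 + 6λ + 34.
λ = -3 ± 5i: negative real part.

stable spiral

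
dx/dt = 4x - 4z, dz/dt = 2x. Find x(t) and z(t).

x(t) = c_1e^(2t)sin(2t) - c_1e^(2t)cos(2t) - c_2e^(2t)sin(2t) - c_2e^(2t)cos(2t), z(t) = -c_1e^(2t)cos(2t) - c_2e^(2t)sin(2t)

Coefficient matrix A = [[4, -4], [2, 0]].
Characteristic polynomial det(A - λI) = λ^2 - 4λ + 8 = 0.
Eigenvalues λ = 2 ± 2i (complex conjugate pair).
For λ=2+2i: an eigenvector is (-1,-1) - i(1,0) = (-1 - i, -1).
A real fundamental pair from Re and Im of e^((2+2i)t)v: X_1 = e^(2t)(cos(2t)·(-1,-1) + sin(2t)·(1,0)), X_2 = e^(2t)(sin(2t)·(-1,-1) - cos(2t)·(1,0)).
General solution: c_1X_1 + c_2X_2.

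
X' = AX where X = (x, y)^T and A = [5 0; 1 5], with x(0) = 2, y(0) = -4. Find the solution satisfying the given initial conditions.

Coefficient matrix A = [[5, 0], [1, 5]].
Characteristic polynomial det(A - λI) = λ^2 - 10λ + 25 = 0.
Single eigenvalue λ = 5 with algebraic multiplicity 2.
Eigenvector v = (0,1); generalized eigenvector w with (A-λI)w=v is (1,-2).
General solution: e^(5t)[C_1·v + C_2·(t·v + w)].
Applying x(0)=2, y(0)=-4 gives C_1=0, C_2=2.

x(t) = 2e^(5t), y(t) = 2te^(5t) - 4e^(5t)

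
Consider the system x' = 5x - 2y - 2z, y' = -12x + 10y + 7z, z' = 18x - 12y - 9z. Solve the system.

Coefficient matrix A = [[5, -2, -2], [-12, 10, 7], [18, -12, -9]].
det(A - λI) = 0 gives eigenvalues λ = 1, 3, 2.
For λ=1: eigenvector (1,-1,3).
For λ=3: eigenvector (0,-1,1).
For λ=2: eigenvector (-2,-3,0).
General solution: C_1e^(t)(1,-1,3) + C_2e^(3t)(0,-1,1) + C_3e^(2t)(-2,-3,0).

x(t) = C_1e^(t) - 2C_3e^(2t), y(t) = -C_1e^(t) - C_2e^(3t) - 3C_3e^(2t), z(t) = 3C_1e^(t) + C_2e^(3t)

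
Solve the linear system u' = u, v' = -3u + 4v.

Coefficient matrix A = [[1, 0], [-3, 4]].
Characteristic polynomial det(A - λI) = λ^2 - 5λ + 4 = 0.
Eigenvalues λ = 4, 1.
For λ=4: (A-λI) row 1 is [-3, 0], so an eigenvector is (0, -1).
For λ=1: (A-λI) row 2 is [-3, 3], so an eigenvector is (1, 1).
General solution: C_1e^(4t)(0,-1) + C_2e^(t)(1,1).

u(t) = C_2e^(t), v(t) = -C_1e^(4t) + C_2e^(t)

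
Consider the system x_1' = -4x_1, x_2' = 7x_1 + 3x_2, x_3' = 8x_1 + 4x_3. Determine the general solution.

Coefficient matrix A = [[-4, 0, 0], [7, 3, 0], [8, 0, 4]].
det(A - λI) = 0 gives eigenvalues λ = -4, 4, 3.
For λ=-4: eigenvector (1,-1,-1).
For λ=4: eigenvector (0,0,1).
For λ=3: eigenvector (0,1,0).
General solution: K_1e^(-4t)(1,-1,-1) + K_2e^(4t)(0,0,1) + K_3e^(3t)(0,1,0).

x_1(t) = K_1e^(-4t), x_2(t) = -K_1e^(-4t) + K_3e^(3t), x_3(t) = -K_1e^(-4t) + K_2e^(4t)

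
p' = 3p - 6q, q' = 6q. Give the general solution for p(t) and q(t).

Coefficient matrix A = [[3, -6], [0, 6]].
Characteristic polynomial det(A - λI) = λ^2 - 9λ + 18 = 0.
Eigenvalues λ = 6, 3.
For λ=6: (A-λI) row 1 is [-3, -6], so an eigenvector is (2, -1).
For λ=3: (A-λI) row 1 is [0, -6], so an eigenvector is (-1, 0).
General solution: C_1e^(6t)(2,-1) + C_2e^(3t)(-1,0).

p(t) = 2C_1e^(6t) - C_2e^(3t), q(t) = -C_1e^(6t)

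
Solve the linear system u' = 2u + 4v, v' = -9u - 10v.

Coefficient matrix A = [[2, 4], [-9, -10]].
Characteristic polynomial det(A - λI) = λ^2 + 8λ + 16 = 0.
Single eigenvalue λ = -4 with algebraic multiplicity 2.
Eigenvector v = (2,-3); generalized eigenvector w with (A-λI)w=v is (1,-1).
General solution: e^(-4t)[K_1·v + K_2·(t·v + w)].

u(t) = 2K_1e^(-4t) + 2K_2te^(-4t) + K_2e^(-4t), v(t) = -3K_1e^(-4t) - 3K_2te^(-4t) - K_2e^(-4t)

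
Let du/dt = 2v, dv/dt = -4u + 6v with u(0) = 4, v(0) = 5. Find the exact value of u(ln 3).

A = [[0,2],[-4,6]]; eigenvalues λ = 4, 2.
Eigenvectors: (-1,-2) for λ=4, (-1,-1) for λ=2.
From the initial condition, c_1 = -1, c_2 = -3.
u(ln 3) = (-1)(3^4)(-1) + (-3)(3^2)(-1) = 108.

108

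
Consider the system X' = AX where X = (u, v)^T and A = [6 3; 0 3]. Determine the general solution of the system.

Coefficient matrix A = [[6, 3], [0, 3]].
Characteristic polynomial det(A - λI) = λ^2 - 9λ + 18 = 0.
Eigenvalues λ = 3, 6.
For λ=3: (A-λI) row 1 is [3, 3], so an eigenvector is (1, -1).
For λ=6: (A-λI) row 1 is [0, 3], so an eigenvector is (-1, 0).
General solution: C_1e^(3t)(1,-1) + C_2e^(6t)(-1,0).

u(t) = C_1e^(3t) - C_2e^(6t), v(t) = -C_1e^(3t)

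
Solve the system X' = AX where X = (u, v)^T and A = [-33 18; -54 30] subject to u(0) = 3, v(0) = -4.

u(t) = -17e^(3t) + 20e^(-6t), v(t) = -34e^(3t) + 30e^(-6t)

Coefficient matrix A = [[-33, 18], [-54, 30]].
Characteristic polynomial det(A - λI) = λ^2 + 3λ - 18 = 0.
Eigenvalues λ = 3, -6.
For λ=3: (A-λI) row 1 is [-36, 18], so an eigenvector is (1, 2).
For λ=-6: (A-λI) row 1 is [-27, 18], so an eigenvector is (-2, -3).
General solution: K_1e^(3t)(1,2) + K_2e^(-6t)(-2,-3).
Applying u(0)=3, v(0)=-4 gives K_1=-17, K_2=-10.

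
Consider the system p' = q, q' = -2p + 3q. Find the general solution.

Coefficient matrix A = [[0, 1], [-2, 3]].
Characteristic polynomial det(A - λI) = λ^2 - 3λ + 2 = 0.
Eigenvalues λ = 2, 1.
For λ=2: (A-λI) row 1 is [-2, 1], so an eigenvector is (-1, -2).
For λ=1: (A-λI) row 1 is [-1, 1], so an eigenvector is (1, 1).
General solution: C_1e^(2t)(-1,-2) + C_2e^(t)(1,1).

p(t) = -C_1e^(2t) + C_2e^(t), q(t) = -2C_1e^(2t) + C_2e^(t)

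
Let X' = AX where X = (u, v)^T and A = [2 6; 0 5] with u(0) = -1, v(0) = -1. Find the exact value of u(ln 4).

A = [[2,6],[0,5]]; eigenvalues λ = 5, 2.
Eigenvectors: (2,1) for λ=5, (-1,0) for λ=2.
From the initial condition, c_1 = -1, c_2 = -1.
u(ln 4) = (-1)(4^5)(2) + (-1)(4^2)(-1) = -2032.

-2032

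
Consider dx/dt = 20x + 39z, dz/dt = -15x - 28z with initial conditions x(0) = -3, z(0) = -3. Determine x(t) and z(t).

x(t) = -63e^(-4t)sin(3t) - 3e^(-4t)cos(3t), z(t) = 39e^(-4t)sin(3t) - 3e^(-4t)cos(3t)

Coefficient matrix A = [[20, 39], [-15, -28]].
Characteristic polynomial det(A - λI) = λ^2 + 8λ + 25 = 0.
Eigenvalues λ = -4 ± 3i (complex conjugate pair).
For λ=-4+3i: an eigenvector is (-2,1) - i(-3,2) = (-2 + 3i, 1 - 2i).
A real fundamental pair from Re and Im of e^((-4+3i)t)v: X_1 = e^(-4t)(cos(3t)·(-2,1) + sin(3t)·(-3,2)), X_2 = e^(-4t)(sin(3t)·(-2,1) - cos(3t)·(-3,2)).
General solution: c_1X_1 + c_2X_2.
Applying x(0)=-3, z(0)=-3 gives c_1=15, c_2=9.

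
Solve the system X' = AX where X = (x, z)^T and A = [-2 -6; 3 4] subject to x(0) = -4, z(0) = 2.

x(t) = -4e^(t)cos(3t), z(t) = -2e^(t)sin(3t) + 2e^(t)cos(3t)

Coefficient matrix A = [[-2, -6], [3, 4]].
Characteristic polynomial det(A - λI) = λ^2 - 2λ + 10 = 0.
Eigenvalues λ = 1 ± 3i (complex conjugate pair).
For λ=1+3i: an eigenvector is (-1,0) - i(1,-1) = (-1 - i, 0 + i).
A real fundamental pair from Re and Im of e^((1+3i)t)v: X_1 = e^(t)(cos(3t)·(-1,0) + sin(3t)·(1,-1)), X_2 = e^(t)(sin(3t)·(-1,0) - cos(3t)·(1,-1)).
General solution: C_1X_1 + C_2X_2.
Applying x(0)=-4, z(0)=2 gives C_1=2, C_2=2.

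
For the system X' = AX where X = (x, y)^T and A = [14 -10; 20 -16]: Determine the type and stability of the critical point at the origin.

saddle

A = [[14,-10],[20,-16]]; det(A-λI) = λ^2 + 2λ - 24.
λ = -6, 4: opposite signs.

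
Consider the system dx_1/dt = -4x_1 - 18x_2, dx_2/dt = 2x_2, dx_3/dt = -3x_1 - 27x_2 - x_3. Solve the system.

x_1(t) = C_1e^(-4t) - 3C_2e^(2t), x_2(t) = C_2e^(2t), x_3(t) = C_1e^(-4t) - 6C_2e^(2t) + C_3e^(-t)

Coefficient matrix A = [[-4, -18, 0], [0, 2, 0], [-3, -27, -1]].
det(A - λI) = 0 gives eigenvalues λ = -4, 2, -1.
For λ=-4: eigenvector (1,0,1).
For λ=2: eigenvector (-3,1,-6).
For λ=-1: eigenvector (0,0,1).
General solution: C_1e^(-4t)(1,0,1) + C_2e^(2t)(-3,1,-6) + C_3e^(-t)(0,0,1).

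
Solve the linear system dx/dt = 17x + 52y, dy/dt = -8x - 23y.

Coefficient matrix A = [[17, 52], [-8, -23]].
Characteristic polynomial det(A - λI) = λ^2 + 6λ + 25 = 0.
Eigenvalues λ = -3 ± 4i (complex conjugate pair).
For λ=-3+4i: an eigenvector is (-3,1) - i(-2,1) = (-3 + 2i, 1 - i).
A real fundamental pair from Re and Im of e^((-3+4i)t)v: X_1 = e^(-3t)(cos(4t)·(-3,1) + sin(4t)·(-2,1)), X_2 = e^(-3t)(sin(4t)·(-3,1) - cos(4t)·(-2,1)).
General solution: c_1X_1 + c_2X_2.

x(t) = -2c_1e^(-3t)sin(4t) - 3c_1e^(-3t)cos(4t) - 3c_2e^(-3t)sin(4t) + 2c_2e^(-3t)cos(4t), y(t) = c_1e^(-3t)sin(4t) + c_1e^(-3t)cos(4t) + c_2e^(-3t)sin(4t) - c_2e^(-3t)cos(4t)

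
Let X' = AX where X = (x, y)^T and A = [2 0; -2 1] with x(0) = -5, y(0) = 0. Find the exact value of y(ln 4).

120

A = [[2,0],[-2,1]]; eigenvalues λ = 2, 1.
Eigenvectors: (1,-2) for λ=2, (0,-1) for λ=1.
From the initial condition, c_1 = -5, c_2 = 10.
y(ln 4) = (-5)(4^2)(-2) + (10)(4^1)(-1) = 120.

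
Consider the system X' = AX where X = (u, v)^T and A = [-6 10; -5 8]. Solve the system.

Coefficient matrix A = [[-6, 10], [-5, 8]].
Characteristic polynomial det(A - λI) = λ^2 - 2λ + 2 = 0.
Eigenvalues λ = 1 ± i (complex conjugate pair).
For λ=1+i: an eigenvector is (3,2) - i(-1,-1) = (3 + i, 2 + i).
A real fundamental pair from Re and Im of e^((1+i)t)v: X_1 = e^(t)(cos(t)·(3,2) + sin(t)·(-1,-1)), X_2 = e^(t)(sin(t)·(3,2) - cos(t)·(-1,-1)).
General solution: K_1X_1 + K_2X_2.

u(t) = -K_1e^(t)sin(t) + 3K_1e^(t)cos(t) + 3K_2e^(t)sin(t) + K_2e^(t)cos(t), v(t) = -K_1e^(t)sin(t) + 2K_1e^(t)cos(t) + 2K_2e^(t)sin(t) + K_2e^(t)cos(t)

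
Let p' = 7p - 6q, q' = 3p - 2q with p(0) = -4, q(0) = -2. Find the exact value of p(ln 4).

A = [[7,-6],[3,-2]]; eigenvalues λ = 1, 4.
Eigenvectors: (-1,-1) for λ=1, (-2,-1) for λ=4.
From the initial condition, c_1 = 0, c_2 = 2.
p(ln 4) = (0)(4^1)(-1) + (2)(4^4)(-2) = -1024.

-1024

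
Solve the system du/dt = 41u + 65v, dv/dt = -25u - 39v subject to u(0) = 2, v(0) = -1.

u(t) = 3e^(t)sin(5t) + 2e^(t)cos(5t), v(t) = -2e^(t)sin(5t) - e^(t)cos(5t)

Coefficient matrix A = [[41, 65], [-25, -39]].
Characteristic polynomial det(A - λI) = λ^2 - 2λ + 26 = 0.
Eigenvalues λ = 1 ± 5i (complex conjugate pair).
For λ=1+5i: an eigenvector is (3,-2) - i(-2,1) = (3 + 2i, -2 - i).
A real fundamental pair from Re and Im of e^((1+5i)t)v: X_1 = e^(t)(cos(5t)·(3,-2) + sin(5t)·(-2,1)), X_2 = e^(t)(sin(5t)·(3,-2) - cos(5t)·(-2,1)).
General solution: K_1X_1 + K_2X_2.
Applying u(0)=2, v(0)=-1 gives K_1=0, K_2=1.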